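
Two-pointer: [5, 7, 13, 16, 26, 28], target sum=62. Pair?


Two pointers: lo=0, hi=5
No pair sums to 62


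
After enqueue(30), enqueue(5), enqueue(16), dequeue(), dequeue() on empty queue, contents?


enqueue(30) -> [30]
enqueue(5) -> [30, 5]
enqueue(16) -> [30, 5, 16]
dequeue() returns 30 -> [5, 16]
dequeue() returns 5 -> [16]
Final queue (front to back): [16]


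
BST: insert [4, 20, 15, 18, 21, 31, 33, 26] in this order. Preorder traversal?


Root = 4; build tree by BST insertion.
Preorder traversal: [4, 20, 15, 18, 21, 31, 26, 33]


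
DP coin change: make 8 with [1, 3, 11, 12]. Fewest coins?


dp[0]=0; dp[i]=1+min(dp[i-c] for c in coins)
...dp[3]=1, dp[4]=2, dp[5]=3, dp[6]=2, dp[7]=3, dp[8]=4
Minimum coins for 8 = 4


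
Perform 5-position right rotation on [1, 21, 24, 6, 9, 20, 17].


Right rotate by 5: [24, 6, 9, 20, 17, 1, 21]


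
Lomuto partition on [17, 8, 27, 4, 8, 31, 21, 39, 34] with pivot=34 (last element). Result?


Elements <= 34 go left of pivot.
Result: [17, 8, 27, 4, 8, 31, 21, 34, 39], pivot at index 7


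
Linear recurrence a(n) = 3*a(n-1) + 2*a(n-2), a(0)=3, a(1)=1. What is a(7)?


Build bottom-up:
...a(5)=373, a(6)=1329, a(7)=3*1329+2*373=4733


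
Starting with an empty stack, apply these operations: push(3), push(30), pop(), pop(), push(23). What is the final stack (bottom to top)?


push(3) -> [3]
push(30) -> [3, 30]
pop() returns 30 -> [3]
pop() returns 3 -> []
push(23) -> [23]
Final stack (bottom to top): [23]


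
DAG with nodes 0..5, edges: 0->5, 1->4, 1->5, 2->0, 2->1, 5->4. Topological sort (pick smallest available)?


Kahn's algorithm, process smallest node first
Order: [2, 0, 1, 3, 5, 4]


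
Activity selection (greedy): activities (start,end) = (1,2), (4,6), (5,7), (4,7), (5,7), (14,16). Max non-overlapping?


Greedy: pick earliest-ending, then skip overlaps.
Selected (3 activities): [(1, 2), (4, 6), (14, 16)]


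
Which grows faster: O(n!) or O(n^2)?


quadratic grows slower than factorial
O(n^2) is asymptotically smaller; O(n!) grows faster


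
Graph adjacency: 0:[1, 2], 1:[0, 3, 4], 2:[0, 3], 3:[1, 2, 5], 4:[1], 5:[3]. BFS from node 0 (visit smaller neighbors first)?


BFS queue: start with [0]
Visit order: [0, 1, 2, 3, 4, 5]


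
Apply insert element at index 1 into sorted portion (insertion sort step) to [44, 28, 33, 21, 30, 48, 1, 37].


After one pass: [28, 44, 33, 21, 30, 48, 1, 37]


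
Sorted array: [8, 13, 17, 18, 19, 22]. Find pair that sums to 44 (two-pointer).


Two pointers: lo=0, hi=5
No pair sums to 44


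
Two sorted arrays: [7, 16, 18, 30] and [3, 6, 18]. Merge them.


Compare heads, take smaller each step.
Merged: [3, 6, 7, 16, 18, 18, 30]


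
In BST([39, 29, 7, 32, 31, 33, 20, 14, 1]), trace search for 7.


BST root = 39
Search for 7: compare at each node
Path: [39, 29, 7]


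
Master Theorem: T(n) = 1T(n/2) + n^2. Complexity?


a=1, b=2, c=2. log_2(1)=0 < c=2. Case 3: O(n^c) = O(n^2)
Complexity: O(n^2)


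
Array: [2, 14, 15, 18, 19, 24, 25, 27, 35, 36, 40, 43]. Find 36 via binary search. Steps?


Search for 36:
[0,11] mid=5 arr[5]=24
[6,11] mid=8 arr[8]=35
[9,11] mid=10 arr[10]=40
[9,9] mid=9 arr[9]=36
Total: 4 comparisons


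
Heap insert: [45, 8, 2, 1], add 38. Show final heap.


Append 38: [45, 8, 2, 1, 38]
Bubble up: swap idx 4(38) with idx 1(8)
Result: [45, 38, 2, 1, 8]


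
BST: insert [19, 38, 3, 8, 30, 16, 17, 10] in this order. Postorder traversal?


Root = 19; build tree by BST insertion.
Postorder traversal: [10, 17, 16, 8, 3, 30, 38, 19]


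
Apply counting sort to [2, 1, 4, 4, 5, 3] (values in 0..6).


Count array: [0, 1, 1, 1, 2, 1, 0]
Reconstruct: [1, 2, 3, 4, 4, 5]


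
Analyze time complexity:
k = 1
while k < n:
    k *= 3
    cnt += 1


Per nesting level: O(log n) = O(log n)
Complexity: O(log n)


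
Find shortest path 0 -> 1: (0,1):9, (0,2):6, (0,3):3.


Dijkstra from 0:
Distances: {0: 0, 1: 9, 2: 6, 3: 3}
Shortest distance to 1 = 9, path = [0, 1]


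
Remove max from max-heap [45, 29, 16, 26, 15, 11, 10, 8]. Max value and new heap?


Max = 45
Replace root with last, heapify down
Resulting heap: [29, 26, 16, 8, 15, 11, 10]


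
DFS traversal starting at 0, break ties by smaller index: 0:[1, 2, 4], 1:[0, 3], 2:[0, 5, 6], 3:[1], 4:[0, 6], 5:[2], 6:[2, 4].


DFS stack-based: start with [0]
Visit order: [0, 1, 3, 2, 5, 6, 4]


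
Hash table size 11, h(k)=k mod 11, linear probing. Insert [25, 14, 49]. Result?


Insertions: 25->slot 3; 14->slot 4; 49->slot 5
Table: [None, None, None, 25, 14, 49, None, None, None, None, None]


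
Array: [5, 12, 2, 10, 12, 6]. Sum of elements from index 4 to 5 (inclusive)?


Prefix sums: [0, 5, 17, 19, 29, 41, 47]
Sum[4..5] = prefix[6] - prefix[4] = 47 - 29 = 18


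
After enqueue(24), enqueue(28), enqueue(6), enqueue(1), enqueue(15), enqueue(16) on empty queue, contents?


enqueue(24) -> [24]
enqueue(28) -> [24, 28]
enqueue(6) -> [24, 28, 6]
enqueue(1) -> [24, 28, 6, 1]
enqueue(15) -> [24, 28, 6, 1, 15]
enqueue(16) -> [24, 28, 6, 1, 15, 16]
Final queue (front to back): [24, 28, 6, 1, 15, 16]


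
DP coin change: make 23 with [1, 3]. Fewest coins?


dp[0]=0; dp[i]=1+min(dp[i-c] for c in coins)
...dp[18]=6, dp[19]=7, dp[20]=8, dp[21]=7, dp[22]=8, dp[23]=9
Minimum coins for 23 = 9


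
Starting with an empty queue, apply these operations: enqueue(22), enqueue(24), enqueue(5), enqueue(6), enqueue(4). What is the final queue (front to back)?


enqueue(22) -> [22]
enqueue(24) -> [22, 24]
enqueue(5) -> [22, 24, 5]
enqueue(6) -> [22, 24, 5, 6]
enqueue(4) -> [22, 24, 5, 6, 4]
Final queue (front to back): [22, 24, 5, 6, 4]


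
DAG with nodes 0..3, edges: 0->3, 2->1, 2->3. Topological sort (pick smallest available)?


Kahn's algorithm, process smallest node first
Order: [0, 2, 1, 3]


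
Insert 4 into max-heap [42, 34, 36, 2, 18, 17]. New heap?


Append 4: [42, 34, 36, 2, 18, 17, 4]
Bubble up: no swaps needed
Result: [42, 34, 36, 2, 18, 17, 4]


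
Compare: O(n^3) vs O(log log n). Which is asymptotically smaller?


double-logarithmic grows slower than cubic
O(log log n) is asymptotically smaller; O(n^3) grows faster


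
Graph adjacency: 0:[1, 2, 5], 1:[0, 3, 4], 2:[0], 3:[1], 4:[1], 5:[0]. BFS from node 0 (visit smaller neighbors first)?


BFS queue: start with [0]
Visit order: [0, 1, 2, 5, 3, 4]


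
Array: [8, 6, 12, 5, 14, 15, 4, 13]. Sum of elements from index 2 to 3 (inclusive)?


Prefix sums: [0, 8, 14, 26, 31, 45, 60, 64, 77]
Sum[2..3] = prefix[4] - prefix[2] = 31 - 14 = 17


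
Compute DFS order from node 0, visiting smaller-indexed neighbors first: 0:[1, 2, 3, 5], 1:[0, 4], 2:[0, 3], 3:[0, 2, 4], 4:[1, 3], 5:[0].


DFS stack-based: start with [0]
Visit order: [0, 1, 4, 3, 2, 5]


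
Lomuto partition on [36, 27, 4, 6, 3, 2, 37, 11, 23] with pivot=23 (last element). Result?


Elements <= 23 go left of pivot.
Result: [4, 6, 3, 2, 11, 23, 37, 36, 27], pivot at index 5


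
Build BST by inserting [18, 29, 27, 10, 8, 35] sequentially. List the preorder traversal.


Root = 18; build tree by BST insertion.
Preorder traversal: [18, 10, 8, 29, 27, 35]


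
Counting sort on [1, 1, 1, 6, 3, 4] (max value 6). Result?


Count array: [0, 3, 0, 1, 1, 0, 1]
Reconstruct: [1, 1, 1, 3, 4, 6]


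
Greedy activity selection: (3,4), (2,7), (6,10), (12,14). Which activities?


Greedy: pick earliest-ending, then skip overlaps.
Selected (3 activities): [(3, 4), (6, 10), (12, 14)]


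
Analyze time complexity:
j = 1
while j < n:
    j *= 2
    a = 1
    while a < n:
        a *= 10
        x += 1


Per nesting level: O(log n) * O(log n) = O((log n)^2)
Complexity: O((log n)^2)


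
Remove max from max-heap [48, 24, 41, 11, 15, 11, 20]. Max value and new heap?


Max = 48
Replace root with last, heapify down
Resulting heap: [41, 24, 20, 11, 15, 11]


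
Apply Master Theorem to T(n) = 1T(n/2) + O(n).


a=1, b=2, c=1. log_2(1)=0 < c=1. Case 3: O(n^c) = O(n)
Complexity: O(n)


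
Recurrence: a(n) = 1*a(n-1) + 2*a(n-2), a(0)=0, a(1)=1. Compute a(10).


Build bottom-up:
...a(8)=85, a(9)=171, a(10)=1*171+2*85=341


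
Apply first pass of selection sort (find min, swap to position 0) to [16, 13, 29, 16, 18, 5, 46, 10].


After one pass: [5, 13, 29, 16, 18, 16, 46, 10]


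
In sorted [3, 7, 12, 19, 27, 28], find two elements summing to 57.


Two pointers: lo=0, hi=5
No pair sums to 57


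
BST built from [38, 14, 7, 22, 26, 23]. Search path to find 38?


BST root = 38
Search for 38: compare at each node
Path: [38]


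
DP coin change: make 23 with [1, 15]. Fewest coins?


dp[0]=0; dp[i]=1+min(dp[i-c] for c in coins)
...dp[18]=4, dp[19]=5, dp[20]=6, dp[21]=7, dp[22]=8, dp[23]=9
Minimum coins for 23 = 9


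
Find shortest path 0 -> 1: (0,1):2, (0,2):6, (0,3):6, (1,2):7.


Dijkstra from 0:
Distances: {0: 0, 1: 2, 2: 6, 3: 6}
Shortest distance to 1 = 2, path = [0, 1]


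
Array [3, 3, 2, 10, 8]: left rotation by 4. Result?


Left rotate by 4: [8, 3, 3, 2, 10]


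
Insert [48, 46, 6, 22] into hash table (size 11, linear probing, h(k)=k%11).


Insertions: 48->slot 4; 46->slot 2; 6->slot 6; 22->slot 0
Table: [22, None, 46, None, 48, None, 6, None, None, None, None]


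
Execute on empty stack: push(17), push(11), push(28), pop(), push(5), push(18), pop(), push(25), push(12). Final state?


push(17) -> [17]
push(11) -> [17, 11]
push(28) -> [17, 11, 28]
pop() returns 28 -> [17, 11]
push(5) -> [17, 11, 5]
push(18) -> [17, 11, 5, 18]
pop() returns 18 -> [17, 11, 5]
push(25) -> [17, 11, 5, 25]
push(12) -> [17, 11, 5, 25, 12]
Final stack (bottom to top): [17, 11, 5, 25, 12]


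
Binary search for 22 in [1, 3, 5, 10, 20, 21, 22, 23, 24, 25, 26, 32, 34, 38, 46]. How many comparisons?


Search for 22:
[0,14] mid=7 arr[7]=23
[0,6] mid=3 arr[3]=10
[4,6] mid=5 arr[5]=21
[6,6] mid=6 arr[6]=22
Total: 4 comparisons


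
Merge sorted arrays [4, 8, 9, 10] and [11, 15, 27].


Compare heads, take smaller each step.
Merged: [4, 8, 9, 10, 11, 15, 27]


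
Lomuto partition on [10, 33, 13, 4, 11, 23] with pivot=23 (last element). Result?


Elements <= 23 go left of pivot.
Result: [10, 13, 4, 11, 23, 33], pivot at index 4


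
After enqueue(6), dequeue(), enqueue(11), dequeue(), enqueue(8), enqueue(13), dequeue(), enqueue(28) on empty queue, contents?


enqueue(6) -> [6]
dequeue() returns 6 -> []
enqueue(11) -> [11]
dequeue() returns 11 -> []
enqueue(8) -> [8]
enqueue(13) -> [8, 13]
dequeue() returns 8 -> [13]
enqueue(28) -> [13, 28]
Final queue (front to back): [13, 28]


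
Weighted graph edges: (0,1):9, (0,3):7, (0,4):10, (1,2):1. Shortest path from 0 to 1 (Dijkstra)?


Dijkstra from 0:
Distances: {0: 0, 1: 9, 2: 10, 3: 7, 4: 10}
Shortest distance to 1 = 9, path = [0, 1]


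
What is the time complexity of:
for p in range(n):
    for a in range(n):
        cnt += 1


Per nesting level: O(n) * O(n) = O(n^2)
Complexity: O(n^2)


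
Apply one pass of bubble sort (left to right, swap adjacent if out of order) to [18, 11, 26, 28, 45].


After one pass: [11, 18, 26, 28, 45]


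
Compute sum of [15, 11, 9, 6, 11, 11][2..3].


Prefix sums: [0, 15, 26, 35, 41, 52, 63]
Sum[2..3] = prefix[4] - prefix[2] = 41 - 26 = 15


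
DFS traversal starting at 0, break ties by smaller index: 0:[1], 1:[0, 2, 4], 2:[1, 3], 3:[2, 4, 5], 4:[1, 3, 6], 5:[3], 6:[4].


DFS stack-based: start with [0]
Visit order: [0, 1, 2, 3, 4, 6, 5]


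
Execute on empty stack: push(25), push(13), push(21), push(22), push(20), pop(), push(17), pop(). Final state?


push(25) -> [25]
push(13) -> [25, 13]
push(21) -> [25, 13, 21]
push(22) -> [25, 13, 21, 22]
push(20) -> [25, 13, 21, 22, 20]
pop() returns 20 -> [25, 13, 21, 22]
push(17) -> [25, 13, 21, 22, 17]
pop() returns 17 -> [25, 13, 21, 22]
Final stack (bottom to top): [25, 13, 21, 22]


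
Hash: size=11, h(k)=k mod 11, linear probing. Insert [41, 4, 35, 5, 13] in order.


Insertions: 41->slot 8; 4->slot 4; 35->slot 2; 5->slot 5; 13->slot 3
Table: [None, None, 35, 13, 4, 5, None, None, 41, None, None]


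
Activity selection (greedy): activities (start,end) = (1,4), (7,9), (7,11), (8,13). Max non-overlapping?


Greedy: pick earliest-ending, then skip overlaps.
Selected (2 activities): [(1, 4), (7, 9)]


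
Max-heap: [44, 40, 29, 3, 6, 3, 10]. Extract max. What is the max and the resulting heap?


Max = 44
Replace root with last, heapify down
Resulting heap: [40, 10, 29, 3, 6, 3]


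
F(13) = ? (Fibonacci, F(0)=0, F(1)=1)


F(n)=F(n-1)+F(n-2)
...F(11)=89, F(12)=144, F(13)=233


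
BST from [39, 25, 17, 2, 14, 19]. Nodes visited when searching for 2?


BST root = 39
Search for 2: compare at each node
Path: [39, 25, 17, 2]


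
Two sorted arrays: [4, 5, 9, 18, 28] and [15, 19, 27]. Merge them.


Compare heads, take smaller each step.
Merged: [4, 5, 9, 15, 18, 19, 27, 28]


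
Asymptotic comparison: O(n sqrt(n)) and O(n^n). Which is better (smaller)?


n^1.5 grows slower than n^n
O(n sqrt(n)) is asymptotically smaller; O(n^n) grows faster


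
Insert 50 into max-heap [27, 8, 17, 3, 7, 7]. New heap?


Append 50: [27, 8, 17, 3, 7, 7, 50]
Bubble up: swap idx 6(50) with idx 2(17); swap idx 2(50) with idx 0(27)
Result: [50, 8, 27, 3, 7, 7, 17]


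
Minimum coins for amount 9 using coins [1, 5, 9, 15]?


dp[0]=0; dp[i]=1+min(dp[i-c] for c in coins)
...dp[4]=4, dp[5]=1, dp[6]=2, dp[7]=3, dp[8]=4, dp[9]=1
Minimum coins for 9 = 1


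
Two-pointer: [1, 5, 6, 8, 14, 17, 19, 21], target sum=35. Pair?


Two pointers: lo=0, hi=7
Found pair: (14, 21) summing to 35


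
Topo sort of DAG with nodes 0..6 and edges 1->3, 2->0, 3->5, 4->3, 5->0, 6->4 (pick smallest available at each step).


Kahn's algorithm, process smallest node first
Order: [1, 2, 6, 4, 3, 5, 0]


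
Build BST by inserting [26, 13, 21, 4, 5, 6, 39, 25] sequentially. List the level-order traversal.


Root = 26; build tree by BST insertion.
Level-Order traversal: [26, 13, 39, 4, 21, 5, 25, 6]


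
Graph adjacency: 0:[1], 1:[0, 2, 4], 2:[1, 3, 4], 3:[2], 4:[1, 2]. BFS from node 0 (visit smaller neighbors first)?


BFS queue: start with [0]
Visit order: [0, 1, 2, 4, 3]


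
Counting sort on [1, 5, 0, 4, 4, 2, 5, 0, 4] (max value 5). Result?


Count array: [2, 1, 1, 0, 3, 2]
Reconstruct: [0, 0, 1, 2, 4, 4, 4, 5, 5]


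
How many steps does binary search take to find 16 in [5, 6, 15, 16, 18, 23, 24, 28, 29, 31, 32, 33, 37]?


Search for 16:
[0,12] mid=6 arr[6]=24
[0,5] mid=2 arr[2]=15
[3,5] mid=4 arr[4]=18
[3,3] mid=3 arr[3]=16
Total: 4 comparisons


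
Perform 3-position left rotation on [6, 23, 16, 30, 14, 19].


Left rotate by 3: [30, 14, 19, 6, 23, 16]


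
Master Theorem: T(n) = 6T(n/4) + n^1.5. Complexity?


a=6, b=4, c=1.5. log_4(6)=1.292 < c=1.5. Case 3: O(n^c) = O(n^1.500)
Complexity: O(n^1.500)


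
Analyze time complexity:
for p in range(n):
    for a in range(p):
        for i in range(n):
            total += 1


Per nesting level: O(n) * O(n) [triangular over p] * O(n) = O(n^3)
Complexity: O(n^3)


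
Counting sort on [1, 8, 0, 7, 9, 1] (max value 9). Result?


Count array: [1, 2, 0, 0, 0, 0, 0, 1, 1, 1]
Reconstruct: [0, 1, 1, 7, 8, 9]


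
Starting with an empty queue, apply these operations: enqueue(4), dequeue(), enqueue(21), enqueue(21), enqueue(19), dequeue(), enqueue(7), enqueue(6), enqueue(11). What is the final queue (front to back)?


enqueue(4) -> [4]
dequeue() returns 4 -> []
enqueue(21) -> [21]
enqueue(21) -> [21, 21]
enqueue(19) -> [21, 21, 19]
dequeue() returns 21 -> [21, 19]
enqueue(7) -> [21, 19, 7]
enqueue(6) -> [21, 19, 7, 6]
enqueue(11) -> [21, 19, 7, 6, 11]
Final queue (front to back): [21, 19, 7, 6, 11]


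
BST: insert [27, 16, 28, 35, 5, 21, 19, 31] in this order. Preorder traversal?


Root = 27; build tree by BST insertion.
Preorder traversal: [27, 16, 5, 21, 19, 28, 35, 31]


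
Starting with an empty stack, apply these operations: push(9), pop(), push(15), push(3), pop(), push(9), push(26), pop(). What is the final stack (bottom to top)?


push(9) -> [9]
pop() returns 9 -> []
push(15) -> [15]
push(3) -> [15, 3]
pop() returns 3 -> [15]
push(9) -> [15, 9]
push(26) -> [15, 9, 26]
pop() returns 26 -> [15, 9]
Final stack (bottom to top): [15, 9]


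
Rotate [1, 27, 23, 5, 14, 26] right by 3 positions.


Right rotate by 3: [5, 14, 26, 1, 27, 23]


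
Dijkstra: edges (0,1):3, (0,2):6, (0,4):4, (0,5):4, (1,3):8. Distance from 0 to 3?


Dijkstra from 0:
Distances: {0: 0, 1: 3, 2: 6, 3: 11, 4: 4, 5: 4}
Shortest distance to 3 = 11, path = [0, 1, 3]


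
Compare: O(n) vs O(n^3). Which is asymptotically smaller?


linear grows slower than cubic
O(n) is asymptotically smaller; O(n^3) grows faster


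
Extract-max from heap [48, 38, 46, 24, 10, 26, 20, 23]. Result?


Max = 48
Replace root with last, heapify down
Resulting heap: [46, 38, 26, 24, 10, 23, 20]


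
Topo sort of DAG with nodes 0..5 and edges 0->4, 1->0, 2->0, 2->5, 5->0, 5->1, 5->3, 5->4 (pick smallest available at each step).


Kahn's algorithm, process smallest node first
Order: [2, 5, 1, 0, 3, 4]


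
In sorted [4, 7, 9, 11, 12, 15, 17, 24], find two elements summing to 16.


Two pointers: lo=0, hi=7
Found pair: (4, 12) summing to 16


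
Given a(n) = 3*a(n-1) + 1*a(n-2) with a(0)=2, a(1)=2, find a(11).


Build bottom-up:
...a(9)=33794, a(10)=111614, a(11)=3*111614+1*33794=368636


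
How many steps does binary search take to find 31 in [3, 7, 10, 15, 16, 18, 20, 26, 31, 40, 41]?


Search for 31:
[0,10] mid=5 arr[5]=18
[6,10] mid=8 arr[8]=31
Total: 2 comparisons


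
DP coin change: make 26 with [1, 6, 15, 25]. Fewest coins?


dp[0]=0; dp[i]=1+min(dp[i-c] for c in coins)
...dp[21]=2, dp[22]=3, dp[23]=4, dp[24]=4, dp[25]=1, dp[26]=2
Minimum coins for 26 = 2


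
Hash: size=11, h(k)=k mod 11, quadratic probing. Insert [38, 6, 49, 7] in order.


Insertions: 38->slot 5; 6->slot 6; 49->slot 9; 7->slot 7
Table: [None, None, None, None, None, 38, 6, 7, None, 49, None]


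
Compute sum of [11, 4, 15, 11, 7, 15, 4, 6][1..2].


Prefix sums: [0, 11, 15, 30, 41, 48, 63, 67, 73]
Sum[1..2] = prefix[3] - prefix[1] = 30 - 11 = 19


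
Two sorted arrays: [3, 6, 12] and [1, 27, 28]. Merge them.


Compare heads, take smaller each step.
Merged: [1, 3, 6, 12, 27, 28]


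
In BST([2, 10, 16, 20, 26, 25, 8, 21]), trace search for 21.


BST root = 2
Search for 21: compare at each node
Path: [2, 10, 16, 20, 26, 25, 21]


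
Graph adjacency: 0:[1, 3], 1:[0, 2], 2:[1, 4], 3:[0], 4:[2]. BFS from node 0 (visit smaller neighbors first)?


BFS queue: start with [0]
Visit order: [0, 1, 3, 2, 4]


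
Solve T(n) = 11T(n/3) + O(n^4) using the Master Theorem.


a=11, b=3, c=4. log_3(11)=2.183 < c=4. Case 3: O(n^c) = O(n^4)
Complexity: O(n^4)


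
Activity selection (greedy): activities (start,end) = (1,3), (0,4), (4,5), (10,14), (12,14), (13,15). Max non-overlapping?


Greedy: pick earliest-ending, then skip overlaps.
Selected (3 activities): [(1, 3), (4, 5), (10, 14)]


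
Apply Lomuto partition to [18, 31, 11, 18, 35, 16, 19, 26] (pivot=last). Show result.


Elements <= 26 go left of pivot.
Result: [18, 11, 18, 16, 19, 26, 35, 31], pivot at index 5


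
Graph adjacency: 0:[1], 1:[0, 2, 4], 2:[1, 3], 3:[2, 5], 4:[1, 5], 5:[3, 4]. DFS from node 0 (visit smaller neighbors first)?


DFS stack-based: start with [0]
Visit order: [0, 1, 2, 3, 5, 4]


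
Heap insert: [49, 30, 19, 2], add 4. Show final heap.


Append 4: [49, 30, 19, 2, 4]
Bubble up: no swaps needed
Result: [49, 30, 19, 2, 4]


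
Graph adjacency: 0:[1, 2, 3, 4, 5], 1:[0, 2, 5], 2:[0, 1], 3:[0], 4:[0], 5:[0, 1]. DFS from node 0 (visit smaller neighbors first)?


DFS stack-based: start with [0]
Visit order: [0, 1, 2, 5, 3, 4]


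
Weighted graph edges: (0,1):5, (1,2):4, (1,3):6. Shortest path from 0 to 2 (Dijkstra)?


Dijkstra from 0:
Distances: {0: 0, 1: 5, 2: 9, 3: 11}
Shortest distance to 2 = 9, path = [0, 1, 2]


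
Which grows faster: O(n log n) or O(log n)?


logarithmic grows slower than linearithmic
O(log n) is asymptotically smaller; O(n log n) grows faster


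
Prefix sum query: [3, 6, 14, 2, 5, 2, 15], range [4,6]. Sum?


Prefix sums: [0, 3, 9, 23, 25, 30, 32, 47]
Sum[4..6] = prefix[7] - prefix[4] = 47 - 25 = 22


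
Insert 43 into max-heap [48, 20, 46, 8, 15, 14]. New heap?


Append 43: [48, 20, 46, 8, 15, 14, 43]
Bubble up: no swaps needed
Result: [48, 20, 46, 8, 15, 14, 43]


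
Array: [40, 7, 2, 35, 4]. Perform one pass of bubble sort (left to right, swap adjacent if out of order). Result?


After one pass: [7, 2, 35, 4, 40]


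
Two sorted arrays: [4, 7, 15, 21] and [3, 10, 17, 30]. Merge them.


Compare heads, take smaller each step.
Merged: [3, 4, 7, 10, 15, 17, 21, 30]


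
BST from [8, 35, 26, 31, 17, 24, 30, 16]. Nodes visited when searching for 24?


BST root = 8
Search for 24: compare at each node
Path: [8, 35, 26, 17, 24]


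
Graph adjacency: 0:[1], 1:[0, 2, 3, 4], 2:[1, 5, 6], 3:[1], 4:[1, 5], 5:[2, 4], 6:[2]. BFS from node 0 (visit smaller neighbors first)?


BFS queue: start with [0]
Visit order: [0, 1, 2, 3, 4, 5, 6]


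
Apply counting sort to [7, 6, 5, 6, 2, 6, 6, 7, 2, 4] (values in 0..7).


Count array: [0, 0, 2, 0, 1, 1, 4, 2]
Reconstruct: [2, 2, 4, 5, 6, 6, 6, 6, 7, 7]


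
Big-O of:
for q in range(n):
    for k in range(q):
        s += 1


Per nesting level: O(n) * O(n) [triangular over q] = O(n^2)
Complexity: O(n^2)


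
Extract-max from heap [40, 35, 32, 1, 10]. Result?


Max = 40
Replace root with last, heapify down
Resulting heap: [35, 10, 32, 1]


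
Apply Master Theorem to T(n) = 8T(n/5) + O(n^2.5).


a=8, b=5, c=2.5. log_5(8)=1.292 < c=2.5. Case 3: O(n^c) = O(n^2.500)
Complexity: O(n^2.500)


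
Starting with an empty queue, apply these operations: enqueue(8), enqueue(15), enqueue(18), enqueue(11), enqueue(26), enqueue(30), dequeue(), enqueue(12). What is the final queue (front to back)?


enqueue(8) -> [8]
enqueue(15) -> [8, 15]
enqueue(18) -> [8, 15, 18]
enqueue(11) -> [8, 15, 18, 11]
enqueue(26) -> [8, 15, 18, 11, 26]
enqueue(30) -> [8, 15, 18, 11, 26, 30]
dequeue() returns 8 -> [15, 18, 11, 26, 30]
enqueue(12) -> [15, 18, 11, 26, 30, 12]
Final queue (front to back): [15, 18, 11, 26, 30, 12]


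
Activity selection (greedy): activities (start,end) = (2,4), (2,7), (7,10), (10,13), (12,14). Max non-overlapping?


Greedy: pick earliest-ending, then skip overlaps.
Selected (3 activities): [(2, 4), (7, 10), (10, 13)]


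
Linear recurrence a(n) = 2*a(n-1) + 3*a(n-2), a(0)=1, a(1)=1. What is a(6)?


Build bottom-up:
...a(4)=41, a(5)=121, a(6)=2*121+3*41=365


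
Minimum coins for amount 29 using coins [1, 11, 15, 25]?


dp[0]=0; dp[i]=1+min(dp[i-c] for c in coins)
...dp[24]=4, dp[25]=1, dp[26]=2, dp[27]=3, dp[28]=4, dp[29]=5
Minimum coins for 29 = 5


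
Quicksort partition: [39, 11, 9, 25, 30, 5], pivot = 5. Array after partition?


Elements <= 5 go left of pivot.
Result: [5, 11, 9, 25, 30, 39], pivot at index 0


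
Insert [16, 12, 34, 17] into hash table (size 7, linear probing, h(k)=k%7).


Insertions: 16->slot 2; 12->slot 5; 34->slot 6; 17->slot 3
Table: [None, None, 16, 17, None, 12, 34]


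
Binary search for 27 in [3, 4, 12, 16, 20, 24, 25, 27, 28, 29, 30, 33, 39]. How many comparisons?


Search for 27:
[0,12] mid=6 arr[6]=25
[7,12] mid=9 arr[9]=29
[7,8] mid=7 arr[7]=27
Total: 3 comparisons


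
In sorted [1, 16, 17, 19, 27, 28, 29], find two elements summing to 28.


Two pointers: lo=0, hi=6
Found pair: (1, 27) summing to 28


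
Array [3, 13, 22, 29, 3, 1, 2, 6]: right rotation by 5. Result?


Right rotate by 5: [29, 3, 1, 2, 6, 3, 13, 22]


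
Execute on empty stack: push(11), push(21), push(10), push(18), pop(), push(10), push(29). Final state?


push(11) -> [11]
push(21) -> [11, 21]
push(10) -> [11, 21, 10]
push(18) -> [11, 21, 10, 18]
pop() returns 18 -> [11, 21, 10]
push(10) -> [11, 21, 10, 10]
push(29) -> [11, 21, 10, 10, 29]
Final stack (bottom to top): [11, 21, 10, 10, 29]


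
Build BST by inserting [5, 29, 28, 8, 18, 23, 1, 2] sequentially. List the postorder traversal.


Root = 5; build tree by BST insertion.
Postorder traversal: [2, 1, 23, 18, 8, 28, 29, 5]


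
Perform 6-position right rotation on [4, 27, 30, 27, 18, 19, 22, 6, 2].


Right rotate by 6: [27, 18, 19, 22, 6, 2, 4, 27, 30]


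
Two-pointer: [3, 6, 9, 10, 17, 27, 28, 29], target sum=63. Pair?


Two pointers: lo=0, hi=7
No pair sums to 63


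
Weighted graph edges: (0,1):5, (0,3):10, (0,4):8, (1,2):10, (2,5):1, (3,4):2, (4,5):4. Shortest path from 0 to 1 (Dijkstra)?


Dijkstra from 0:
Distances: {0: 0, 1: 5, 2: 13, 3: 10, 4: 8, 5: 12}
Shortest distance to 1 = 5, path = [0, 1]


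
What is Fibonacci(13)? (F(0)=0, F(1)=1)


F(n)=F(n-1)+F(n-2)
...F(11)=89, F(12)=144, F(13)=233


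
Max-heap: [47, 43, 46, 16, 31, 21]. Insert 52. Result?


Append 52: [47, 43, 46, 16, 31, 21, 52]
Bubble up: swap idx 6(52) with idx 2(46); swap idx 2(52) with idx 0(47)
Result: [52, 43, 47, 16, 31, 21, 46]


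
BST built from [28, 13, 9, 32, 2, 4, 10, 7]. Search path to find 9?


BST root = 28
Search for 9: compare at each node
Path: [28, 13, 9]


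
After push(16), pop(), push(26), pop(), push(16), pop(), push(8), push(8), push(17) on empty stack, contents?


push(16) -> [16]
pop() returns 16 -> []
push(26) -> [26]
pop() returns 26 -> []
push(16) -> [16]
pop() returns 16 -> []
push(8) -> [8]
push(8) -> [8, 8]
push(17) -> [8, 8, 17]
Final stack (bottom to top): [8, 8, 17]


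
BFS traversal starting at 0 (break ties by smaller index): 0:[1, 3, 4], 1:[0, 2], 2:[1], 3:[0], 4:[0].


BFS queue: start with [0]
Visit order: [0, 1, 3, 4, 2]


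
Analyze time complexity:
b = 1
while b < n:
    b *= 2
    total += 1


Per nesting level: O(log n) = O(log n)
Complexity: O(log n)


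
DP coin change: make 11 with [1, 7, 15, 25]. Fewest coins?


dp[0]=0; dp[i]=1+min(dp[i-c] for c in coins)
...dp[6]=6, dp[7]=1, dp[8]=2, dp[9]=3, dp[10]=4, dp[11]=5
Minimum coins for 11 = 5


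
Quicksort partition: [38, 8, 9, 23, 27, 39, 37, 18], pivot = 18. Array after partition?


Elements <= 18 go left of pivot.
Result: [8, 9, 18, 23, 27, 39, 37, 38], pivot at index 2


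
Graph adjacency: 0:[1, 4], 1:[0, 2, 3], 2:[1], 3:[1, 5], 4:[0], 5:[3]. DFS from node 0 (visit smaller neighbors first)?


DFS stack-based: start with [0]
Visit order: [0, 1, 2, 3, 5, 4]


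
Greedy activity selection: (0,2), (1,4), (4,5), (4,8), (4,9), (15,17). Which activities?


Greedy: pick earliest-ending, then skip overlaps.
Selected (3 activities): [(0, 2), (4, 5), (15, 17)]


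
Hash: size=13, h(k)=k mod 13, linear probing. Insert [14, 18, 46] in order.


Insertions: 14->slot 1; 18->slot 5; 46->slot 7
Table: [None, 14, None, None, None, 18, None, 46, None, None, None, None, None]


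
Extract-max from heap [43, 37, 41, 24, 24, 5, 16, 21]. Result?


Max = 43
Replace root with last, heapify down
Resulting heap: [41, 37, 21, 24, 24, 5, 16]


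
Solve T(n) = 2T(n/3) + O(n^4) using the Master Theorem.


a=2, b=3, c=4. log_3(2)=0.631 < c=4. Case 3: O(n^c) = O(n^4)
Complexity: O(n^4)


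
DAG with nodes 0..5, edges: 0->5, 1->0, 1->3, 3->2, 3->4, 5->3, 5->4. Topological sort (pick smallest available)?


Kahn's algorithm, process smallest node first
Order: [1, 0, 5, 3, 2, 4]


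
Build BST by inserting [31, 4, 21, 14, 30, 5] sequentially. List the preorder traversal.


Root = 31; build tree by BST insertion.
Preorder traversal: [31, 4, 21, 14, 5, 30]


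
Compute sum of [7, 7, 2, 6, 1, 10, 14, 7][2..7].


Prefix sums: [0, 7, 14, 16, 22, 23, 33, 47, 54]
Sum[2..7] = prefix[8] - prefix[2] = 54 - 14 = 40


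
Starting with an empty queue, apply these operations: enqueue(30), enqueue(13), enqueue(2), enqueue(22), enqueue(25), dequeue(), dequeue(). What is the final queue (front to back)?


enqueue(30) -> [30]
enqueue(13) -> [30, 13]
enqueue(2) -> [30, 13, 2]
enqueue(22) -> [30, 13, 2, 22]
enqueue(25) -> [30, 13, 2, 22, 25]
dequeue() returns 30 -> [13, 2, 22, 25]
dequeue() returns 13 -> [2, 22, 25]
Final queue (front to back): [2, 22, 25]


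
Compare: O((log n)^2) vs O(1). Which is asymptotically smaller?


constant grows slower than polylogarithmic
O(1) is asymptotically smaller; O((log n)^2) grows faster


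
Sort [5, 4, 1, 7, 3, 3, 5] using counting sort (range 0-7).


Count array: [0, 1, 0, 2, 1, 2, 0, 1]
Reconstruct: [1, 3, 3, 4, 5, 5, 7]


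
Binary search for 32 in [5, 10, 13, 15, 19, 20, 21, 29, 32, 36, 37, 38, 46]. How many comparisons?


Search for 32:
[0,12] mid=6 arr[6]=21
[7,12] mid=9 arr[9]=36
[7,8] mid=7 arr[7]=29
[8,8] mid=8 arr[8]=32
Total: 4 comparisons


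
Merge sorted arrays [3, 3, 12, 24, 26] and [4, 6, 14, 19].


Compare heads, take smaller each step.
Merged: [3, 3, 4, 6, 12, 14, 19, 24, 26]


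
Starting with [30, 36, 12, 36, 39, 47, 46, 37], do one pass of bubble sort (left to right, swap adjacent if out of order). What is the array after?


After one pass: [30, 12, 36, 36, 39, 46, 37, 47]


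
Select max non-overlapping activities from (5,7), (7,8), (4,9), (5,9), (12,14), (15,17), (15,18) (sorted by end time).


Greedy: pick earliest-ending, then skip overlaps.
Selected (4 activities): [(5, 7), (7, 8), (12, 14), (15, 17)]


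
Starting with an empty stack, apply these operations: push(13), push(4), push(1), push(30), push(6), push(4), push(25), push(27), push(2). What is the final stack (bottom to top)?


push(13) -> [13]
push(4) -> [13, 4]
push(1) -> [13, 4, 1]
push(30) -> [13, 4, 1, 30]
push(6) -> [13, 4, 1, 30, 6]
push(4) -> [13, 4, 1, 30, 6, 4]
push(25) -> [13, 4, 1, 30, 6, 4, 25]
push(27) -> [13, 4, 1, 30, 6, 4, 25, 27]
push(2) -> [13, 4, 1, 30, 6, 4, 25, 27, 2]
Final stack (bottom to top): [13, 4, 1, 30, 6, 4, 25, 27, 2]


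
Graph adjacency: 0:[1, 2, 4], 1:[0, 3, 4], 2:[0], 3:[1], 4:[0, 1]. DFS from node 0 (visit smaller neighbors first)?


DFS stack-based: start with [0]
Visit order: [0, 1, 3, 4, 2]


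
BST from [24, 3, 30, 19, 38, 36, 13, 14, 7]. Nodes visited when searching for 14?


BST root = 24
Search for 14: compare at each node
Path: [24, 3, 19, 13, 14]


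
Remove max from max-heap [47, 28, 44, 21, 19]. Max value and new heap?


Max = 47
Replace root with last, heapify down
Resulting heap: [44, 28, 19, 21]


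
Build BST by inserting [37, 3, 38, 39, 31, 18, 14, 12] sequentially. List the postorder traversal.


Root = 37; build tree by BST insertion.
Postorder traversal: [12, 14, 18, 31, 3, 39, 38, 37]


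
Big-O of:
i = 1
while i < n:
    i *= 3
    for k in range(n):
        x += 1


Per nesting level: O(log n) * O(n) = O(n log n)
Complexity: O(n log n)


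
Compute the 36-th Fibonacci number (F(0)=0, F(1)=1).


F(n)=F(n-1)+F(n-2)
...F(34)=5702887, F(35)=9227465, F(36)=14930352


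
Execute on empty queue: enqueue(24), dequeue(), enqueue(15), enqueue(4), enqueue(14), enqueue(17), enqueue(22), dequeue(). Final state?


enqueue(24) -> [24]
dequeue() returns 24 -> []
enqueue(15) -> [15]
enqueue(4) -> [15, 4]
enqueue(14) -> [15, 4, 14]
enqueue(17) -> [15, 4, 14, 17]
enqueue(22) -> [15, 4, 14, 17, 22]
dequeue() returns 15 -> [4, 14, 17, 22]
Final queue (front to back): [4, 14, 17, 22]


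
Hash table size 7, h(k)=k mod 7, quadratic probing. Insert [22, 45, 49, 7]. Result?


Insertions: 22->slot 1; 45->slot 3; 49->slot 0; 7->slot 4
Table: [49, 22, None, 45, 7, None, None]


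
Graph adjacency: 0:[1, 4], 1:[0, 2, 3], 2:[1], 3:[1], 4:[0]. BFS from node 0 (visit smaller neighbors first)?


BFS queue: start with [0]
Visit order: [0, 1, 4, 2, 3]


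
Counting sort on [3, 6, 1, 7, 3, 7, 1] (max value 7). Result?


Count array: [0, 2, 0, 2, 0, 0, 1, 2]
Reconstruct: [1, 1, 3, 3, 6, 7, 7]


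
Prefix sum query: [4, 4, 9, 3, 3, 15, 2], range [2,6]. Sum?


Prefix sums: [0, 4, 8, 17, 20, 23, 38, 40]
Sum[2..6] = prefix[7] - prefix[2] = 40 - 8 = 32


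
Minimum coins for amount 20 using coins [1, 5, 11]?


dp[0]=0; dp[i]=1+min(dp[i-c] for c in coins)
...dp[15]=3, dp[16]=2, dp[17]=3, dp[18]=4, dp[19]=5, dp[20]=4
Minimum coins for 20 = 4


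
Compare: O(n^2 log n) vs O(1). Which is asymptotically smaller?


constant grows slower than n^2 log n
O(1) is asymptotically smaller; O(n^2 log n) grows faster


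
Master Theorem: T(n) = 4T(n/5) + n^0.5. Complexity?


a=4, b=5, c=0.5. log_5(4)=0.861 > c=0.5. Case 1: O(n^log_b(a)) = O(n^0.861)
Complexity: O(n^0.861)


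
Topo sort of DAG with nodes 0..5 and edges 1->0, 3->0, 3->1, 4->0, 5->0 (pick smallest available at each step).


Kahn's algorithm, process smallest node first
Order: [2, 3, 1, 4, 5, 0]


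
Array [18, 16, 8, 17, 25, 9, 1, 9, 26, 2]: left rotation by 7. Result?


Left rotate by 7: [9, 26, 2, 18, 16, 8, 17, 25, 9, 1]


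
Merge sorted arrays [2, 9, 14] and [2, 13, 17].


Compare heads, take smaller each step.
Merged: [2, 2, 9, 13, 14, 17]


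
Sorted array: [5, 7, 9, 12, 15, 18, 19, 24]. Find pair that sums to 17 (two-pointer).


Two pointers: lo=0, hi=7
Found pair: (5, 12) summing to 17


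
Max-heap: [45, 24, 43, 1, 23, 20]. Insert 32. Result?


Append 32: [45, 24, 43, 1, 23, 20, 32]
Bubble up: no swaps needed
Result: [45, 24, 43, 1, 23, 20, 32]


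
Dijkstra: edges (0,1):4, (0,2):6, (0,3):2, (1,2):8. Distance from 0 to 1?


Dijkstra from 0:
Distances: {0: 0, 1: 4, 2: 6, 3: 2}
Shortest distance to 1 = 4, path = [0, 1]


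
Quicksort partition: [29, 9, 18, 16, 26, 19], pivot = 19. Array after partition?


Elements <= 19 go left of pivot.
Result: [9, 18, 16, 19, 26, 29], pivot at index 3


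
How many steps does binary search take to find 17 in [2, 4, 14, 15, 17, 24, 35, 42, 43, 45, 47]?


Search for 17:
[0,10] mid=5 arr[5]=24
[0,4] mid=2 arr[2]=14
[3,4] mid=3 arr[3]=15
[4,4] mid=4 arr[4]=17
Total: 4 comparisons


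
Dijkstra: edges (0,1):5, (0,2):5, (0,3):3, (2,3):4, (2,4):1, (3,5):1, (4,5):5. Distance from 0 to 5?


Dijkstra from 0:
Distances: {0: 0, 1: 5, 2: 5, 3: 3, 4: 6, 5: 4}
Shortest distance to 5 = 4, path = [0, 3, 5]


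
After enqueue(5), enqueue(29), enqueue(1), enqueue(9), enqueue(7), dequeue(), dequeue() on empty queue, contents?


enqueue(5) -> [5]
enqueue(29) -> [5, 29]
enqueue(1) -> [5, 29, 1]
enqueue(9) -> [5, 29, 1, 9]
enqueue(7) -> [5, 29, 1, 9, 7]
dequeue() returns 5 -> [29, 1, 9, 7]
dequeue() returns 29 -> [1, 9, 7]
Final queue (front to back): [1, 9, 7]


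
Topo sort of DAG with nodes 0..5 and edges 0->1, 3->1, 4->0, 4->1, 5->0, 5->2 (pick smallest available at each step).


Kahn's algorithm, process smallest node first
Order: [3, 4, 5, 0, 1, 2]


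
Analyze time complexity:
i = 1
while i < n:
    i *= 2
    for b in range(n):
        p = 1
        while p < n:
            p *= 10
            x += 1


Per nesting level: O(log n) * O(n) * O(log n) = O(n (log n)^2)
Complexity: O(n (log n)^2)


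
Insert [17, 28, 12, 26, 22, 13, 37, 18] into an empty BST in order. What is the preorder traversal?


Root = 17; build tree by BST insertion.
Preorder traversal: [17, 12, 13, 28, 26, 22, 18, 37]


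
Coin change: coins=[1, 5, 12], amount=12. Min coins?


dp[0]=0; dp[i]=1+min(dp[i-c] for c in coins)
...dp[7]=3, dp[8]=4, dp[9]=5, dp[10]=2, dp[11]=3, dp[12]=1
Minimum coins for 12 = 1


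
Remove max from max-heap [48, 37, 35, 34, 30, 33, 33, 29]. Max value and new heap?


Max = 48
Replace root with last, heapify down
Resulting heap: [37, 34, 35, 29, 30, 33, 33]


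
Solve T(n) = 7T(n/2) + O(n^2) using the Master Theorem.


a=7, b=2, c=2. log_2(7)=2.807 > c=2. Case 1: O(n^log_b(a)) = O(n^2.807)
Complexity: O(n^2.807)


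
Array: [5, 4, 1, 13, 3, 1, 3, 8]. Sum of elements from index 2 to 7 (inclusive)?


Prefix sums: [0, 5, 9, 10, 23, 26, 27, 30, 38]
Sum[2..7] = prefix[8] - prefix[2] = 38 - 9 = 29


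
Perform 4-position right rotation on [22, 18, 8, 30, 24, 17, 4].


Right rotate by 4: [30, 24, 17, 4, 22, 18, 8]


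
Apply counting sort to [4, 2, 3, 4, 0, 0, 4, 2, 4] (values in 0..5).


Count array: [2, 0, 2, 1, 4, 0]
Reconstruct: [0, 0, 2, 2, 3, 4, 4, 4, 4]


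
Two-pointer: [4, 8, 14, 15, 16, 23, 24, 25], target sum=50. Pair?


Two pointers: lo=0, hi=7
No pair sums to 50


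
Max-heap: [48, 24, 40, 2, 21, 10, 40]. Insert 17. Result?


Append 17: [48, 24, 40, 2, 21, 10, 40, 17]
Bubble up: swap idx 7(17) with idx 3(2)
Result: [48, 24, 40, 17, 21, 10, 40, 2]


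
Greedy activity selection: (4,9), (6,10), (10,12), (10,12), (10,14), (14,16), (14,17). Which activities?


Greedy: pick earliest-ending, then skip overlaps.
Selected (3 activities): [(4, 9), (10, 12), (14, 16)]


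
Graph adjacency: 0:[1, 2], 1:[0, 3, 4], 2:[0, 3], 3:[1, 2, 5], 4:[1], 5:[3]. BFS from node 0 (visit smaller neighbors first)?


BFS queue: start with [0]
Visit order: [0, 1, 2, 3, 4, 5]


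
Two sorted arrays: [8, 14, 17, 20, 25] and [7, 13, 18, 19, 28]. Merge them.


Compare heads, take smaller each step.
Merged: [7, 8, 13, 14, 17, 18, 19, 20, 25, 28]


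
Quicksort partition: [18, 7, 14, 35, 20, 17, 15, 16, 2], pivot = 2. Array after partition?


Elements <= 2 go left of pivot.
Result: [2, 7, 14, 35, 20, 17, 15, 16, 18], pivot at index 0


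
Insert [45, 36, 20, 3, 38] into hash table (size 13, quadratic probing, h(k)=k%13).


Insertions: 45->slot 6; 36->slot 10; 20->slot 7; 3->slot 3; 38->slot 12
Table: [None, None, None, 3, None, None, 45, 20, None, None, 36, None, 38]


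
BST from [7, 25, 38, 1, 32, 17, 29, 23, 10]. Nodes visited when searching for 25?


BST root = 7
Search for 25: compare at each node
Path: [7, 25]


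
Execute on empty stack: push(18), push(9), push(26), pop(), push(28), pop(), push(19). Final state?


push(18) -> [18]
push(9) -> [18, 9]
push(26) -> [18, 9, 26]
pop() returns 26 -> [18, 9]
push(28) -> [18, 9, 28]
pop() returns 28 -> [18, 9]
push(19) -> [18, 9, 19]
Final stack (bottom to top): [18, 9, 19]


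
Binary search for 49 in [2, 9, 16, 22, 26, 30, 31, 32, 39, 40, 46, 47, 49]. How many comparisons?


Search for 49:
[0,12] mid=6 arr[6]=31
[7,12] mid=9 arr[9]=40
[10,12] mid=11 arr[11]=47
[12,12] mid=12 arr[12]=49
Total: 4 comparisons


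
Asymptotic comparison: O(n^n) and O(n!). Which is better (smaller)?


factorial grows slower than n^n
O(n!) is asymptotically smaller; O(n^n) grows faster


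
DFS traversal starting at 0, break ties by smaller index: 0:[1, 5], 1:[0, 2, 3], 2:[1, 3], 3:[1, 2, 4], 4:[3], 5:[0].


DFS stack-based: start with [0]
Visit order: [0, 1, 2, 3, 4, 5]


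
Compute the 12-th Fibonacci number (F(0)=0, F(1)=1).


F(n)=F(n-1)+F(n-2)
...F(10)=55, F(11)=89, F(12)=144


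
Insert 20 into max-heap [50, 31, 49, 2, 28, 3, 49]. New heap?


Append 20: [50, 31, 49, 2, 28, 3, 49, 20]
Bubble up: swap idx 7(20) with idx 3(2)
Result: [50, 31, 49, 20, 28, 3, 49, 2]


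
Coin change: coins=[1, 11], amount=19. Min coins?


dp[0]=0; dp[i]=1+min(dp[i-c] for c in coins)
...dp[14]=4, dp[15]=5, dp[16]=6, dp[17]=7, dp[18]=8, dp[19]=9
Minimum coins for 19 = 9


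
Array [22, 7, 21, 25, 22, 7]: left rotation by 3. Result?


Left rotate by 3: [25, 22, 7, 22, 7, 21]


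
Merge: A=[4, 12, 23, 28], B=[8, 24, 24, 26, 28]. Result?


Compare heads, take smaller each step.
Merged: [4, 8, 12, 23, 24, 24, 26, 28, 28]
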